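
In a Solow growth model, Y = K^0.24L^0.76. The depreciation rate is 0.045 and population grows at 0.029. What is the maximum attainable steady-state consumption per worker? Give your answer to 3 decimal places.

n + δ = 0.029 + 0.045 = 0.074.
At the golden rule the marginal product of capital equals n+δ: 0.24·k^(0.24−1) = 0.074. Solving, k_gold = (0.24/0.074)^(1/0.76) ≈ 4.7026.
y_gold = 4.7026^0.24 ≈ 1.4500.
c_gold = y_gold − (n+δ)·k_gold = 1.4500 − 0.074·4.7026 ≈ 1.1020.

c_gold ≈ 1.102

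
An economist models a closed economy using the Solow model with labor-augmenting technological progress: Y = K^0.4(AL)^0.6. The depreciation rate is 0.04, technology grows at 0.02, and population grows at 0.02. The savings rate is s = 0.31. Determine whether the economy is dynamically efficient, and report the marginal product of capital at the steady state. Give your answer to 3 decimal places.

Break-even investment rate: n + g + δ = 0.02 + 0.02 + 0.04 = 0.08.
Steady-state k*: s·k^0.4 = 0.08·k gives k* = (0.31/0.08)^(1/0.6) ≈ 9.5599.
MPK = 0.4·9.5599^(-0.6) ≈ 0.1032.
MPK > n+g+δ = 0.08, so the economy is dynamically efficient (under-saving).

dynamically efficient; MPK ≈ 0.103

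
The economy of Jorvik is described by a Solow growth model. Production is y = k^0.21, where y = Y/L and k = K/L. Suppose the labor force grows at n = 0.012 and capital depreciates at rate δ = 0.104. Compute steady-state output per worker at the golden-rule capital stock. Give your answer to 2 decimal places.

Capital per worker breaks even when investment replaces (n + δ)·k; here n + δ = 0.116.
Golden rule sets MPK = n+δ: 0.21·k^(0.21−1) = 0.116, so k_gold = (0.21/0.116)^(1/0.79) ≈ 2.1197.
Output: y_gold = k_gold^0.21 = 2.1197^0.21 ≈ 1.1709.

y_gold ≈ 1.17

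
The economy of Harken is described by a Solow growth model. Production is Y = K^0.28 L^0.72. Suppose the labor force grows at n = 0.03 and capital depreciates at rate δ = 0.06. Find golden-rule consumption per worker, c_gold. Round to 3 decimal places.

c_gold ≈ 1.119

Break-even investment rate: n + δ = 0.03 + 0.06 = 0.09.
At the golden rule the marginal product of capital equals n+δ: 0.28·k^(0.28−1) = 0.09. Solving, k_gold = (0.28/0.09)^(1/0.72) ≈ 4.8373.
y_gold = 4.8373^0.28 ≈ 1.5549.
c_gold = y_gold − (n+δ)·k_gold = 1.5549 − 0.09·4.8373 ≈ 1.1195.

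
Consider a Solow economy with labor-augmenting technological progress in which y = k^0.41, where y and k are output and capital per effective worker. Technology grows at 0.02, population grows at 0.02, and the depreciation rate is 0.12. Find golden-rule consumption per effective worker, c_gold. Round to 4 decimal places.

The effective depreciation rate is n + g + δ = 0.02 + 0.02 + 0.12 = 0.16.
Setting f'(k) = n+g+δ gives 0.41·k^(0.41−1) = 0.16, hence k_gold = (0.41/0.16)^(1/0.59) ≈ 4.9278.
y_gold = 4.9278^0.41 ≈ 1.9230.
c_gold = y_gold − (n+g+δ)·k_gold = 1.9230 − 0.16·4.9278 ≈ 1.1346.

c_gold ≈ 1.1346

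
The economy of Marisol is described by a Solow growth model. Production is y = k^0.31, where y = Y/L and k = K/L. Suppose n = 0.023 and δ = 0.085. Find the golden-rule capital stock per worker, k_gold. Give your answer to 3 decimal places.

The effective depreciation rate is n + δ = 0.023 + 0.085 = 0.108.
Maximizing c = f(k) − (n+δ)·k gives f'(k) = n+δ, i.e. 0.31·k^(0.31−1) = 0.108, so k_gold = (0.31/0.108)^(1/0.69) ≈ 4.6098.

k_gold ≈ 4.610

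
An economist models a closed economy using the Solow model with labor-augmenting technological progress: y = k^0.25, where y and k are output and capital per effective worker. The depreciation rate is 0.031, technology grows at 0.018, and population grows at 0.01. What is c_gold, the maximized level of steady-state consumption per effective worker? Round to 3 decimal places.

c_gold ≈ 1.214

The effective depreciation rate is n + g + δ = 0.01 + 0.018 + 0.031 = 0.059.
At the golden rule the marginal product of capital equals n+g+δ: 0.25·k^(0.25−1) = 0.059. Solving, k_gold = (0.25/0.059)^(1/0.75) ≈ 6.8567.
y_gold = 6.8567^0.25 ≈ 1.6182.
c_gold = y_gold − (n+g+δ)·k_gold = 1.6182 − 0.059·6.8567 ≈ 1.2136.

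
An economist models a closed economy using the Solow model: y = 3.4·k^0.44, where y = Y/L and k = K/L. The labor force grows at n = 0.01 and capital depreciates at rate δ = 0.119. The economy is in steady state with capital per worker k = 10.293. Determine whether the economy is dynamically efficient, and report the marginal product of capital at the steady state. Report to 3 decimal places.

Capital per worker breaks even when investment replaces (n + δ)·k; here n + δ = 0.129.
MPK = 0.44·3.4·k^(0.44−1) = 0.44·3.4·10.293^(-0.56) ≈ 0.4054.
MPK > 0.129, so the economy is dynamically efficient (under-saving).

dynamically efficient; MPK ≈ 0.405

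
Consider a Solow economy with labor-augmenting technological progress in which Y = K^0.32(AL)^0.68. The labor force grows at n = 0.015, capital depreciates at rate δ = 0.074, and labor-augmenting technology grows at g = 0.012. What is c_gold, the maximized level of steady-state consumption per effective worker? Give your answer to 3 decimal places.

c_gold ≈ 1.170

Capital per effective worker breaks even when investment replaces (n + g + δ)·k; here n + g + δ = 0.101.
At the golden rule the marginal product of capital equals n+g+δ: 0.32·k^(0.32−1) = 0.101. Solving, k_gold = (0.32/0.101)^(1/0.68) ≈ 5.4515.
y_gold = 5.4515^0.32 ≈ 1.7206.
c_gold = y_gold − (n+g+δ)·k_gold = 1.7206 − 0.101·5.4515 ≈ 1.1700.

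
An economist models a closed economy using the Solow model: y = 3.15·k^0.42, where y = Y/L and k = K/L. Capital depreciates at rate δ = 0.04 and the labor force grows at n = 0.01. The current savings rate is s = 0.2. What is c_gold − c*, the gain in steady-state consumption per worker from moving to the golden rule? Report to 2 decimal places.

Δc ≈ 3.80

Capital per worker breaks even when investment replaces (n + δ)·k; here n + δ = 0.05.
Current steady state (s = 0.2): k* = (0.2·3.15/0.05)^(1/0.58) ≈ 78.9206, y* = 3.15·78.9206^0.42 ≈ 19.7302, c* = (1−0.2)·19.7302 ≈ 15.7841.
Golden rule sets MPK = n+δ: 0.42·3.15·k^(0.42−1) = 0.05, so k_gold = (0.42·3.15/0.05)^(1/0.58) ≈ 283.6228.
y_gold = 3.15·283.6228^0.42 ≈ 33.7646, c_gold = y_gold − 0.05·k_gold ≈ 19.5835.
Gain: Δc = 19.5835 − 15.7841 ≈ 3.7993.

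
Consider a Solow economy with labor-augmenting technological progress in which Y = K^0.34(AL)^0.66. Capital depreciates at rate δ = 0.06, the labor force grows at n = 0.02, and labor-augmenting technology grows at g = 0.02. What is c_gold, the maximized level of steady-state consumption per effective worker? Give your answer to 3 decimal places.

The effective depreciation rate is n + g + δ = 0.02 + 0.02 + 0.06 = 0.1.
At the golden rule the marginal product of capital equals n+g+δ: 0.34·k^(0.34−1) = 0.1. Solving, k_gold = (0.34/0.1)^(1/0.66) ≈ 6.3866.
y_gold = 6.3866^0.34 ≈ 1.8784.
c_gold = y_gold − (n+g+δ)·k_gold = 1.8784 − 0.1·6.3866 ≈ 1.2398.

c_gold ≈ 1.240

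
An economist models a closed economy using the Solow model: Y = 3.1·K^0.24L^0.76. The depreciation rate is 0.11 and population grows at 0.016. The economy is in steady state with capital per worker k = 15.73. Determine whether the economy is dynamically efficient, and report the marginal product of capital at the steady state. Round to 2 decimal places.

dynamically inefficient; MPK ≈ 0.09

Capital per worker breaks even when investment replaces (n + δ)·k; here n + δ = 0.126.
MPK = 0.24·3.1·k^(0.24−1) = 0.24·3.1·15.73^(-0.76) ≈ 0.0916.
MPK < 0.126, so the economy is dynamically inefficient (over-saving).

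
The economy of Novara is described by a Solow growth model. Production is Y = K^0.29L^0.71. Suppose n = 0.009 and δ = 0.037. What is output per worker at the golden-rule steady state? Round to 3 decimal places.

The effective depreciation rate is n + δ = 0.009 + 0.037 = 0.046.
Golden rule sets MPK = n+δ: 0.29·k^(0.29−1) = 0.046, so k_gold = (0.29/0.046)^(1/0.71) ≈ 13.3738.
Output: y_gold = k_gold^0.29 = 13.3738^0.29 ≈ 2.1214.

y_gold ≈ 2.121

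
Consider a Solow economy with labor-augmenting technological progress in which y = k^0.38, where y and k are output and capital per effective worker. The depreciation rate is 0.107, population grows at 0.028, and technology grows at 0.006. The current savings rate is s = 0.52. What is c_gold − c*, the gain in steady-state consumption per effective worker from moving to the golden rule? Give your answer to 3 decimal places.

Δc ≈ 0.070

Capital per effective worker breaks even when investment replaces (n + g + δ)·k; here n + g + δ = 0.141.
Current steady state (s = 0.52): k* = (0.52/0.141)^(1/0.62) ≈ 8.2067, y* = 8.2067^0.38 ≈ 2.2253, c* = (1−0.52)·2.2253 ≈ 1.0681.
Golden rule sets MPK = n+g+δ: 0.38·k^(0.38−1) = 0.141, so k_gold = (0.38/0.141)^(1/0.62) ≈ 4.9483.
y_gold = 4.9483^0.38 ≈ 1.8361, c_gold = y_gold − 0.141·k_gold ≈ 1.1384.
Gain: Δc = 1.1384 − 1.0681 ≈ 0.0702.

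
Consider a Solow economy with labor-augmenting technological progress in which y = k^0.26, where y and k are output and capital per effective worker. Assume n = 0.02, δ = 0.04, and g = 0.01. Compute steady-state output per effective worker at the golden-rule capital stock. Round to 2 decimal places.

y_gold ≈ 1.59

n + g + δ = 0.02 + 0.01 + 0.04 = 0.07.
Golden rule sets MPK = n+g+δ: 0.26·k^(0.26−1) = 0.07, so k_gold = (0.26/0.07)^(1/0.74) ≈ 5.8898.
Output: y_gold = k_gold^0.26 = 5.8898^0.26 ≈ 1.5857.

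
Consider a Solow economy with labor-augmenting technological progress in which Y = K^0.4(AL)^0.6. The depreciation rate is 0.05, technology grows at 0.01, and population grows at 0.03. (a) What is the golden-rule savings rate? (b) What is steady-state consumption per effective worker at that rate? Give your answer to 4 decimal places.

Capital per effective worker breaks even when investment replaces (n + g + δ)·k; here n + g + δ = 0.09.
For Cobb-Douglas, s_gold equals capital's share: s_gold = 0.4.
Maximizing c = f(k) − (n+g+δ)·k gives f'(k) = n+g+δ, i.e. 0.4·k^(0.4−1) = 0.09, so k_gold = (0.4/0.09)^(1/0.6) ≈ 12.0142.
y_gold = 12.0142^0.4 ≈ 2.7032; c_gold = (1−0.4)·y_gold ≈ 1.6219.

(a) s_gold = 0.4000; (b) c_gold ≈ 1.6219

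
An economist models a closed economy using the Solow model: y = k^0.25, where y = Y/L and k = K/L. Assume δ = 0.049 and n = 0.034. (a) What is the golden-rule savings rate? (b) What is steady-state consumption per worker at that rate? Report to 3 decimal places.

Break-even investment rate: n + δ = 0.034 + 0.049 = 0.083.
For Cobb-Douglas, s_gold equals capital's share: s_gold = 0.25.
Maximizing c = f(k) − (n+δ)·k gives f'(k) = n+δ, i.e. 0.25·k^(0.25−1) = 0.083, so k_gold = (0.25/0.083)^(1/0.75) ≈ 4.3499.
y_gold = 4.3499^0.25 ≈ 1.4442; c_gold = (1−0.25)·y_gold ≈ 1.0831.

(a) s_gold = 0.250; (b) c_gold ≈ 1.083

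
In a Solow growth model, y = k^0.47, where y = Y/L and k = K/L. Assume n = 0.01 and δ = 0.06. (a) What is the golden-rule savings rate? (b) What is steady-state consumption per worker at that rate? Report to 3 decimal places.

(a) s_gold = 0.470; (b) c_gold ≈ 2.868

Break-even investment rate: n + δ = 0.01 + 0.06 = 0.07.
For Cobb-Douglas, s_gold equals capital's share: s_gold = 0.47.
At the golden rule the marginal product of capital equals n+δ: 0.47·k^(0.47−1) = 0.07. Solving, k_gold = (0.47/0.07)^(1/0.53) ≈ 36.3393.
y_gold = 36.3393^0.47 ≈ 5.4122; c_gold = (1−0.47)·y_gold ≈ 2.8685.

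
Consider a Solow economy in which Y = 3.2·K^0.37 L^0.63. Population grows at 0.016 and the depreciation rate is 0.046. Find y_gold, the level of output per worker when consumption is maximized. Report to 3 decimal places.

n + δ = 0.016 + 0.046 = 0.062.
At the golden rule the marginal product of capital equals n+δ: 0.37·3.2·k^(0.37−1) = 0.062. Solving, k_gold = (0.37·3.2/0.062)^(1/0.63) ≈ 107.9617.
Output: y_gold = 3.2·k_gold^0.37 = 3.2·107.9617^0.37 ≈ 18.0909.

y_gold ≈ 18.091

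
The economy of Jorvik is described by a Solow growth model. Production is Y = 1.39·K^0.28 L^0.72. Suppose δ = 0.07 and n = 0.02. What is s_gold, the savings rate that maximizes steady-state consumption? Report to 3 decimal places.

s_gold = 0.280

n + δ = 0.02 + 0.07 = 0.09.
At the golden rule MPK = n+δ, and in any Cobb-Douglas steady state s = (n+δ)·k/y = MPK·k/y = capital's share 0.28.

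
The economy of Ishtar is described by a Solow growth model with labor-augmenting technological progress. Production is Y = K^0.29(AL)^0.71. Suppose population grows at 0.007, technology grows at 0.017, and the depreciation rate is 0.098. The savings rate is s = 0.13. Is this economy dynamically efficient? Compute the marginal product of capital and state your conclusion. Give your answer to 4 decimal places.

dynamically efficient; MPK ≈ 0.2722

Capital per effective worker breaks even when investment replaces (n + g + δ)·k; here n + g + δ = 0.122.
Steady-state k*: s·k^0.29 = 0.122·k gives k* = (0.13/0.122)^(1/0.71) ≈ 1.0936.
MPK = 0.29·1.0936^(-0.71) ≈ 0.2722.
MPK > n+g+δ = 0.122, so the economy is dynamically efficient (under-saving).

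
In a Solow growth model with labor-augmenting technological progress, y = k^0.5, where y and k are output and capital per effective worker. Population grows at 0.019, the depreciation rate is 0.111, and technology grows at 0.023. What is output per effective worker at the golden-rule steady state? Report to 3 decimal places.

y_gold ≈ 3.268

n + g + δ = 0.019 + 0.023 + 0.111 = 0.153.
Setting f'(k) = n+g+δ gives 0.5·k^(0.5−1) = 0.153, hence k_gold = (0.5/0.153)^(1/0.5) ≈ 10.6797.
Output: y_gold = k_gold^0.5 = 10.6797^0.5 ≈ 3.2680.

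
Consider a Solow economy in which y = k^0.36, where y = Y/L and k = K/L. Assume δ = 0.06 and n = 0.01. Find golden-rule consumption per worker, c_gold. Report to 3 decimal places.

Break-even investment rate: n + δ = 0.01 + 0.06 = 0.07.
Maximizing c = f(k) − (n+δ)·k gives f'(k) = n+δ, i.e. 0.36·k^(0.36−1) = 0.07, so k_gold = (0.36/0.07)^(1/0.64) ≈ 12.9198.
y_gold = 12.9198^0.36 ≈ 2.5122.
c_gold = y_gold − (n+δ)·k_gold = 2.5122 − 0.07·12.9198 ≈ 1.6078.

c_gold ≈ 1.608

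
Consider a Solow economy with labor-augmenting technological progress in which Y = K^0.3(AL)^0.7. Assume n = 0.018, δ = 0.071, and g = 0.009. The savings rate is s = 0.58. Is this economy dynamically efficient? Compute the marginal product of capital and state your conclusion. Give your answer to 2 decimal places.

n + g + δ = 0.018 + 0.009 + 0.071 = 0.098.
Steady-state k*: s·k^0.3 = 0.098·k gives k* = (0.58/0.098)^(1/0.7) ≈ 12.6808.
MPK = 0.3·12.6808^(-0.7) ≈ 0.0507.
MPK < n+g+δ = 0.098, so the economy is dynamically inefficient (over-saving).

dynamically inefficient; MPK ≈ 0.05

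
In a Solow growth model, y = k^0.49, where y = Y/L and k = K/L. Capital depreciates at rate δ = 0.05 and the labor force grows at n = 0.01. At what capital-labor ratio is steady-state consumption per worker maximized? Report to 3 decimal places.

Capital per worker breaks even when investment replaces (n + δ)·k; here n + δ = 0.06.
Golden rule sets MPK = n+δ: 0.49·k^(0.49−1) = 0.06, so k_gold = (0.49/0.06)^(1/0.51) ≈ 61.4219.

k_gold ≈ 61.422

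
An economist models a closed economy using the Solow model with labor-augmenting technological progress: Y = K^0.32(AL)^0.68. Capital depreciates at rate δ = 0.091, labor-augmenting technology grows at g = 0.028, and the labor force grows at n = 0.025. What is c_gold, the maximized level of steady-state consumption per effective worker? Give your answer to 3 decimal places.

c_gold ≈ 0.990

Capital per effective worker breaks even when investment replaces (n + g + δ)·k; here n + g + δ = 0.144.
Golden rule sets MPK = n+g+δ: 0.32·k^(0.32−1) = 0.144, so k_gold = (0.32/0.144)^(1/0.68) ≈ 3.2358.
y_gold = 3.2358^0.32 ≈ 1.4561.
c_gold = y_gold − (n+g+δ)·k_gold = 1.4561 − 0.144·3.2358 ≈ 0.9902.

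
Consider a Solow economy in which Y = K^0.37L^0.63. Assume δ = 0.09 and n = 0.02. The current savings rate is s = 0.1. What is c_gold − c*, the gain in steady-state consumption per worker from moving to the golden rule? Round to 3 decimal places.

Δc ≈ 0.434

The effective depreciation rate is n + δ = 0.02 + 0.09 = 0.11.
Current steady state (s = 0.1): k* = (0.1/0.11)^(1/0.63) ≈ 0.8596, y* = 0.8596^0.37 ≈ 0.9456, c* = (1−0.1)·0.9456 ≈ 0.8510.
At the golden rule the marginal product of capital equals n+δ: 0.37·k^(0.37−1) = 0.11. Solving, k_gold = (0.37/0.11)^(1/0.63) ≈ 6.8581.
y_gold = 6.8581^0.37 ≈ 2.0389, c_gold = y_gold − 0.11·k_gold ≈ 1.2845.
Gain: Δc = 1.2845 − 0.8510 ≈ 0.4335.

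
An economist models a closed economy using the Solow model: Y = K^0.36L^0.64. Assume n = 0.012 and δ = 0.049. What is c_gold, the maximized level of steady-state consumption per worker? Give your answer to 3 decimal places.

n + δ = 0.012 + 0.049 = 0.061.
At the golden rule the marginal product of capital equals n+δ: 0.36·k^(0.36−1) = 0.061. Solving, k_gold = (0.36/0.061)^(1/0.64) ≈ 16.0193.
y_gold = 16.0193^0.36 ≈ 2.7144.
c_gold = y_gold − (n+δ)·k_gold = 2.7144 − 0.061·16.0193 ≈ 1.7372.

c_gold ≈ 1.737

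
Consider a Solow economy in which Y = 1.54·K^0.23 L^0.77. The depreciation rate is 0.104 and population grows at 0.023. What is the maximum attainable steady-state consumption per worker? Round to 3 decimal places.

c_gold ≈ 1.611

The effective depreciation rate is n + δ = 0.023 + 0.104 = 0.127.
Setting f'(k) = n+δ gives 0.23·1.54·k^(0.23−1) = 0.127, hence k_gold = (0.23·1.54/0.127)^(1/0.77) ≈ 3.7888.
y_gold = 1.54·3.7888^0.23 ≈ 2.0921.
c_gold = y_gold − (n+δ)·k_gold = 2.0921 − 0.127·3.7888 ≈ 1.6109.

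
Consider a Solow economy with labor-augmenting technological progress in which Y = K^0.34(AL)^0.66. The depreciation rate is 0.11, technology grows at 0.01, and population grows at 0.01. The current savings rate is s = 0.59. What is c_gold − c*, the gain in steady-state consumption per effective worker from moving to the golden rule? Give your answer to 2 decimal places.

Break-even investment rate: n + g + δ = 0.01 + 0.01 + 0.11 = 0.13.
Current steady state (s = 0.59): k* = (0.59/0.13)^(1/0.66) ≈ 9.8927, y* = 9.8927^0.34 ≈ 2.1798, c* = (1−0.59)·2.1798 ≈ 0.8937.
Setting f'(k) = n+g+δ gives 0.34·k^(0.34−1) = 0.13, hence k_gold = (0.34/0.13)^(1/0.66) ≈ 4.2917.
y_gold = 4.2917^0.34 ≈ 1.6409, c_gold = y_gold − 0.13·k_gold ≈ 1.0830.
Gain: Δc = 1.0830 − 0.8937 ≈ 0.1893.

Δc ≈ 0.19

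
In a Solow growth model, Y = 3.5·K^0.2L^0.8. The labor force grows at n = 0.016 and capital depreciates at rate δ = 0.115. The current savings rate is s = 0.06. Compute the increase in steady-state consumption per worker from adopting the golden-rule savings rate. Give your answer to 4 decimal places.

Δc ≈ 0.5551

The effective depreciation rate is n + δ = 0.016 + 0.115 = 0.131.
Current steady state (s = 0.06): k* = (0.06·3.5/0.131)^(1/0.8) ≈ 1.8038, y* = 3.5·1.8038^0.2 ≈ 3.9383, c* = (1−0.06)·3.9383 ≈ 3.7020.
Maximizing c = f(k) − (n+δ)·k gives f'(k) = n+δ, i.e. 0.2·3.5·k^(0.2−1) = 0.131, so k_gold = (0.2·3.5/0.131)^(1/0.8) ≈ 8.1243.
y_gold = 3.5·8.1243^0.2 ≈ 5.3214, c_gold = y_gold − 0.131·k_gold ≈ 4.2571.
Gain: Δc = 4.2571 − 3.7020 ≈ 0.5551.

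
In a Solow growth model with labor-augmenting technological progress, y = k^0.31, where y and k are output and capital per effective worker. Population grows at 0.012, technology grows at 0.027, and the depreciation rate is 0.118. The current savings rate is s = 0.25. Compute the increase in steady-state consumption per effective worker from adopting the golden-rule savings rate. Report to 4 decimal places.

Break-even investment rate: n + g + δ = 0.012 + 0.027 + 0.118 = 0.157.
Current steady state (s = 0.25): k* = (0.25/0.157)^(1/0.69) ≈ 1.9625, y* = 1.9625^0.31 ≈ 1.2325, c* = (1−0.25)·1.2325 ≈ 0.9243.
Setting f'(k) = n+g+δ gives 0.31·k^(0.31−1) = 0.157, hence k_gold = (0.31/0.157)^(1/0.69) ≈ 2.6804.
y_gold = 2.6804^0.31 ≈ 1.3575, c_gold = y_gold − 0.157·k_gold ≈ 0.9367.
Gain: Δc = 0.9367 − 0.9243 ≈ 0.0123.

Δc ≈ 0.0123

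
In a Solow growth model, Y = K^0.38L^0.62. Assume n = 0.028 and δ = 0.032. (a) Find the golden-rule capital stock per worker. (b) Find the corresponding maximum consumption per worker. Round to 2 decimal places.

(a) k_gold ≈ 19.63; (b) c_gold ≈ 1.92

Break-even investment rate: n + δ = 0.028 + 0.032 = 0.06.
Setting f'(k) = n+δ gives 0.38·k^(0.38−1) = 0.06, hence k_gold = (0.38/0.06)^(1/0.62) ≈ 19.6316.
y_gold = 19.6316^0.38 ≈ 3.0997; c_gold = y_gold − 0.06·k_gold ≈ 1.9218.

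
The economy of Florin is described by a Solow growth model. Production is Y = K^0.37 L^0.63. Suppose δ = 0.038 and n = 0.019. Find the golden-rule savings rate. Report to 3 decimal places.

s_gold = 0.370

n + δ = 0.019 + 0.038 = 0.057.
At the golden rule MPK = n+δ, and in any Cobb-Douglas steady state s = (n+δ)·k/y = MPK·k/y = capital's share 0.37.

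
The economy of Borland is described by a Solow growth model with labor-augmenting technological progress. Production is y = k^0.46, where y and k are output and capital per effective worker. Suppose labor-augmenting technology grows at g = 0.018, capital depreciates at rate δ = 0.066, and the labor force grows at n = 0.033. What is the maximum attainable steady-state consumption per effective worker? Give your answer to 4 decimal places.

Break-even investment rate: n + g + δ = 0.033 + 0.018 + 0.066 = 0.117.
Maximizing c = f(k) − (n+g+δ)·k gives f'(k) = n+g+δ, i.e. 0.46·k^(0.46−1) = 0.117, so k_gold = (0.46/0.117)^(1/0.54) ≈ 12.6200.
y_gold = 12.6200^0.46 ≈ 3.2099.
c_gold = y_gold − (n+g+δ)·k_gold = 3.2099 − 0.117·12.6200 ≈ 1.7333.

c_gold ≈ 1.7333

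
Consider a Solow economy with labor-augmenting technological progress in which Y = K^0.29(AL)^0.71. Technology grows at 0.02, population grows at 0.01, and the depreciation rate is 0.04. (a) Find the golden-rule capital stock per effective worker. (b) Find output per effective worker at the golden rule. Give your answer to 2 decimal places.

(a) k_gold ≈ 7.40; (b) y_gold ≈ 1.79

Break-even investment rate: n + g + δ = 0.01 + 0.02 + 0.04 = 0.07.
Golden rule sets MPK = n+g+δ: 0.29·k^(0.29−1) = 0.07, so k_gold = (0.29/0.07)^(1/0.71) ≈ 7.4035.
y_gold = 7.4035^0.29 ≈ 1.7870.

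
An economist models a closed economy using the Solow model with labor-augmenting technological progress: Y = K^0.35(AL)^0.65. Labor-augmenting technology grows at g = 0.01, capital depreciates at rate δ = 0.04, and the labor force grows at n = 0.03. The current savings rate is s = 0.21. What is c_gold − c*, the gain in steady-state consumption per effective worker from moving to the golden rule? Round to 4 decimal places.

Δc ≈ 0.1106

Break-even investment rate: n + g + δ = 0.03 + 0.01 + 0.04 = 0.08.
Current steady state (s = 0.21): k* = (0.21/0.08)^(1/0.65) ≈ 4.4138, y* = 4.4138^0.35 ≈ 1.6815, c* = (1−0.21)·1.6815 ≈ 1.3283.
Maximizing c = f(k) − (n+g+δ)·k gives f'(k) = n+g+δ, i.e. 0.35·k^(0.35−1) = 0.08, so k_gold = (0.35/0.08)^(1/0.65) ≈ 9.6855.
y_gold = 9.6855^0.35 ≈ 2.2138, c_gold = y_gold − 0.08·k_gold ≈ 1.4390.
Gain: Δc = 1.4390 − 1.3283 ≈ 0.1106.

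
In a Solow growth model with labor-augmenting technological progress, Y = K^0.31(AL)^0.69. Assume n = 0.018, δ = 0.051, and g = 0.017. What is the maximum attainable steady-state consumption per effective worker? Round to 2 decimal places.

The effective depreciation rate is n + g + δ = 0.018 + 0.017 + 0.051 = 0.086.
Setting f'(k) = n+g+δ gives 0.31·k^(0.31−1) = 0.086, hence k_gold = (0.31/0.086)^(1/0.69) ≈ 6.4128.
y_gold = 6.4128^0.31 ≈ 1.7790.
c_gold = y_gold − (n+g+δ)·k_gold = 1.7790 − 0.086·6.4128 ≈ 1.2275.

c_gold ≈ 1.23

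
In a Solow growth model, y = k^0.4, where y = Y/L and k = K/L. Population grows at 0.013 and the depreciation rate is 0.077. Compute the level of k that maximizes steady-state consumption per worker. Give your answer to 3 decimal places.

k_gold ≈ 12.014

n + δ = 0.013 + 0.077 = 0.09.
Golden rule sets MPK = n+δ: 0.4·k^(0.4−1) = 0.09, so k_gold = (0.4/0.09)^(1/0.6) ≈ 12.0142.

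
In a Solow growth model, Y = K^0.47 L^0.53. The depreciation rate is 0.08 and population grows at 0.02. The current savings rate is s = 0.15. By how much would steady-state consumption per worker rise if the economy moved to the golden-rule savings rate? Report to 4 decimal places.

Δc ≈ 0.8729

n + δ = 0.02 + 0.08 = 0.1.
Current steady state (s = 0.15): k* = (0.15/0.1)^(1/0.53) ≈ 2.1491, y* = 2.1491^0.47 ≈ 1.4327, c* = (1−0.15)·1.4327 ≈ 1.2178.
Setting f'(k) = n+δ gives 0.47·k^(0.47−1) = 0.1, hence k_gold = (0.47/0.1)^(1/0.53) ≈ 18.5400.
y_gold = 18.5400^0.47 ≈ 3.9447, c_gold = y_gold − 0.1·k_gold ≈ 2.0907.
Gain: Δc = 2.0907 − 1.2178 ≈ 0.8729.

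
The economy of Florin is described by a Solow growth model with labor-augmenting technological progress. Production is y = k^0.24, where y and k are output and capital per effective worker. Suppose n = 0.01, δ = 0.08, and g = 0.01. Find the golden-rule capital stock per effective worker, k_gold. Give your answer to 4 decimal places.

The effective depreciation rate is n + g + δ = 0.01 + 0.01 + 0.08 = 0.1.
Maximizing c = f(k) − (n+g+δ)·k gives f'(k) = n+g+δ, i.e. 0.24·k^(0.24−1) = 0.1, so k_gold = (0.24/0.1)^(1/0.76) ≈ 3.1643.

k_gold ≈ 3.1643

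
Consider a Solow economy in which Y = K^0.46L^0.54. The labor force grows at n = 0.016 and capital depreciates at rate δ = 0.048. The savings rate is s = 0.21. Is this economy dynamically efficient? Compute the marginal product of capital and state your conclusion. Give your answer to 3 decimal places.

Break-even investment rate: n + δ = 0.016 + 0.048 = 0.064.
Steady-state k*: s·k^0.46 = 0.064·k gives k* = (0.21/0.064)^(1/0.54) ≈ 9.0288.
MPK = 0.46·9.0288^(-0.54) ≈ 0.1402.
MPK > n+δ = 0.064, so the economy is dynamically efficient (under-saving).

dynamically efficient; MPK ≈ 0.140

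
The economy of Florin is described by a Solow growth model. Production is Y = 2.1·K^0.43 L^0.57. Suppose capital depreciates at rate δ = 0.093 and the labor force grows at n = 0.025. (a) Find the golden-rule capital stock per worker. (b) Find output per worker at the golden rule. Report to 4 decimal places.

n + δ = 0.025 + 0.093 = 0.118.
Golden rule sets MPK = n+δ: 0.43·2.1·k^(0.43−1) = 0.118, so k_gold = (0.43·2.1/0.118)^(1/0.57) ≈ 35.5252.
y_gold = 2.1·35.5252^0.43 ≈ 9.7488.

(a) k_gold ≈ 35.5252; (b) y_gold ≈ 9.7488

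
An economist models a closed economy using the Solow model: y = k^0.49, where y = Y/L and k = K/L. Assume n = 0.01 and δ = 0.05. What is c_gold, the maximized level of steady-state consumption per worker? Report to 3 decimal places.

Capital per worker breaks even when investment replaces (n + δ)·k; here n + δ = 0.06.
Golden rule sets MPK = n+δ: 0.49·k^(0.49−1) = 0.06, so k_gold = (0.49/0.06)^(1/0.51) ≈ 61.4219.
y_gold = 61.4219^0.49 ≈ 7.5210.
c_gold = y_gold − (n+δ)·k_gold = 7.5210 − 0.06·61.4219 ≈ 3.8357.

c_gold ≈ 3.836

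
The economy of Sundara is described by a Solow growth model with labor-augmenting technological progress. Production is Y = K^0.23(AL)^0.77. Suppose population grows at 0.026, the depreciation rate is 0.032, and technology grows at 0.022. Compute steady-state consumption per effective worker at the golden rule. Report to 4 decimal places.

n + g + δ = 0.026 + 0.022 + 0.032 = 0.08.
Golden rule sets MPK = n+g+δ: 0.23·k^(0.23−1) = 0.08, so k_gold = (0.23/0.08)^(1/0.77) ≈ 3.9412.
y_gold = 3.9412^0.23 ≈ 1.3709.
c_gold = y_gold − (n+g+δ)·k_gold = 1.3709 − 0.08·3.9412 ≈ 1.0556.

c_gold ≈ 1.0556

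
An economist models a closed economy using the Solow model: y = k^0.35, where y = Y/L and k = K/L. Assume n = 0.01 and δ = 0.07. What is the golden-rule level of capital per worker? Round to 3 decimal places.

k_gold ≈ 9.685

Capital per worker breaks even when investment replaces (n + δ)·k; here n + δ = 0.08.
Maximizing c = f(k) − (n+δ)·k gives f'(k) = n+δ, i.e. 0.35·k^(0.35−1) = 0.08, so k_gold = (0.35/0.08)^(1/0.65) ≈ 9.6855.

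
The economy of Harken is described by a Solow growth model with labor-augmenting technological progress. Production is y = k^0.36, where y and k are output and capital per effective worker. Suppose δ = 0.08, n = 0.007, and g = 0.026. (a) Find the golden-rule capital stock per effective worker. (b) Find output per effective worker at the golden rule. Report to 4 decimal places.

Break-even investment rate: n + g + δ = 0.007 + 0.026 + 0.08 = 0.113.
Golden rule sets MPK = n+g+δ: 0.36·k^(0.36−1) = 0.113, so k_gold = (0.36/0.113)^(1/0.64) ≈ 6.1135.
y_gold = 6.1135^0.36 ≈ 1.9189.

(a) k_gold ≈ 6.1135; (b) y_gold ≈ 1.9189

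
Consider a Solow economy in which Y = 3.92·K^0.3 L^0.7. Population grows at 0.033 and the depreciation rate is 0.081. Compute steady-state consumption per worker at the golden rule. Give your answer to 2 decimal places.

c_gold ≈ 7.46

The effective depreciation rate is n + δ = 0.033 + 0.081 = 0.114.
Golden rule sets MPK = n+δ: 0.3·3.92·k^(0.3−1) = 0.114, so k_gold = (0.3·3.92/0.114)^(1/0.7) ≈ 28.0453.
y_gold = 3.92·28.0453^0.3 ≈ 10.6572.
c_gold = y_gold − (n+δ)·k_gold = 10.6572 − 0.114·28.0453 ≈ 7.4601.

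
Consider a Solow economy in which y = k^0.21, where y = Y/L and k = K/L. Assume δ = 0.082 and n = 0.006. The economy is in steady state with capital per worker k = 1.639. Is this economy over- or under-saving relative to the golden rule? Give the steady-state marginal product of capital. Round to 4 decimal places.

The effective depreciation rate is n + δ = 0.006 + 0.082 = 0.088.
MPK = 0.21·k^(0.21−1) = 0.21·1.639^(-0.79) ≈ 0.1421.
MPK > 0.088, so the economy is dynamically efficient (under-saving).

under-saving; MPK ≈ 0.1421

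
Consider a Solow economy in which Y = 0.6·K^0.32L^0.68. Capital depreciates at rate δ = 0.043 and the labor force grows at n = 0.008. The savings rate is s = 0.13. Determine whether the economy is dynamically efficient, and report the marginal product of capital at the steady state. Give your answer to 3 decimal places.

n + δ = 0.008 + 0.043 = 0.051.
Steady-state k*: s·A·k^0.32 = 0.051·k gives k* = (0.13·0.6/0.051)^(1/0.68) ≈ 1.8679.
MPK = 0.32·0.6·1.8679^(-0.68) ≈ 0.1255.
MPK > n+δ = 0.051, so the economy is dynamically efficient (under-saving).

dynamically efficient; MPK ≈ 0.126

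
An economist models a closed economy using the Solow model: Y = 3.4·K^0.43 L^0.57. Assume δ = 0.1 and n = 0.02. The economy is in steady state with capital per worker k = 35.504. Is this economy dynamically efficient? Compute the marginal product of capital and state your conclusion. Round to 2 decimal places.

dynamically efficient; MPK ≈ 0.19

Capital per worker breaks even when investment replaces (n + δ)·k; here n + δ = 0.12.
MPK = 0.43·3.4·k^(0.43−1) = 0.43·3.4·35.504^(-0.57) ≈ 0.1911.
MPK > 0.12, so the economy is dynamically efficient (under-saving).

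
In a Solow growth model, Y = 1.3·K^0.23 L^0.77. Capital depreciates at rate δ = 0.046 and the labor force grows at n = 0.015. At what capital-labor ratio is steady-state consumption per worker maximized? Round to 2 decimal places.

k_gold ≈ 7.88

The effective depreciation rate is n + δ = 0.015 + 0.046 = 0.061.
Golden rule sets MPK = n+δ: 0.23·1.3·k^(0.23−1) = 0.061, so k_gold = (0.23·1.3/0.061)^(1/0.77) ≈ 7.8804.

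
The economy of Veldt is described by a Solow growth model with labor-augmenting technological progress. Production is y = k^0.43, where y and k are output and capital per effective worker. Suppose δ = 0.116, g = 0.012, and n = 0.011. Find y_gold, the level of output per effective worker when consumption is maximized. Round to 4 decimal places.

y_gold ≈ 2.3442

Break-even investment rate: n + g + δ = 0.011 + 0.012 + 0.116 = 0.139.
Setting f'(k) = n+g+δ gives 0.43·k^(0.43−1) = 0.139, hence k_gold = (0.43/0.139)^(1/0.57) ≈ 7.2518.
Output: y_gold = k_gold^0.43 = 7.2518^0.43 ≈ 2.3442.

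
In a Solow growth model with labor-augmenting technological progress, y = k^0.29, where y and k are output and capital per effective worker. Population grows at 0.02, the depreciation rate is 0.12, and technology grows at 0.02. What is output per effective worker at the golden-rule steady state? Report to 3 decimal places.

Capital per effective worker breaks even when investment replaces (n + g + δ)·k; here n + g + δ = 0.16.
Maximizing c = f(k) − (n+g+δ)·k gives f'(k) = n+g+δ, i.e. 0.29·k^(0.29−1) = 0.16, so k_gold = (0.29/0.16)^(1/0.71) ≈ 2.3109.
Output: y_gold = k_gold^0.29 = 2.3109^0.29 ≈ 1.2750.

y_gold ≈ 1.275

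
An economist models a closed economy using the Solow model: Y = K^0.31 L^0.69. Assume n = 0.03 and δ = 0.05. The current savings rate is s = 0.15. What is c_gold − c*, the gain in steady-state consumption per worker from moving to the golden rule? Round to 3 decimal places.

Δc ≈ 0.141

Break-even investment rate: n + δ = 0.03 + 0.05 = 0.08.
Current steady state (s = 0.15): k* = (0.15/0.08)^(1/0.69) ≈ 2.4869, y* = 2.4869^0.31 ≈ 1.3263, c* = (1−0.15)·1.3263 ≈ 1.1274.
Golden rule sets MPK = n+δ: 0.31·k^(0.31−1) = 0.08, so k_gold = (0.31/0.08)^(1/0.69) ≈ 7.1214.
y_gold = 7.1214^0.31 ≈ 1.8378, c_gold = y_gold − 0.08·k_gold ≈ 1.2681.
Gain: Δc = 1.2681 − 1.1274 ≈ 0.1407.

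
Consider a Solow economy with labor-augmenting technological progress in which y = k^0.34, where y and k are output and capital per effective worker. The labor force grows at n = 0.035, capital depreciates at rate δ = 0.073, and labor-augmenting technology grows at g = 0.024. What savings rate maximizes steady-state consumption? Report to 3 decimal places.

s_gold = 0.340

Break-even investment rate: n + g + δ = 0.035 + 0.024 + 0.073 = 0.132.
At the golden rule MPK = n+g+δ, and in any Cobb-Douglas steady state s = (n+g+δ)·k/y = MPK·k/y = capital's share 0.34.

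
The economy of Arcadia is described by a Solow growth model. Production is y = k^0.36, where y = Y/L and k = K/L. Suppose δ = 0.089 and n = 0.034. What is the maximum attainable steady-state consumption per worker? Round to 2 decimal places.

The effective depreciation rate is n + δ = 0.034 + 0.089 = 0.123.
Golden rule sets MPK = n+δ: 0.36·k^(0.36−1) = 0.123, so k_gold = (0.36/0.123)^(1/0.64) ≈ 5.3548.
y_gold = 5.3548^0.36 ≈ 1.8296.
c_gold = y_gold − (n+δ)·k_gold = 1.8296 − 0.123·5.3548 ≈ 1.1709.

c_gold ≈ 1.17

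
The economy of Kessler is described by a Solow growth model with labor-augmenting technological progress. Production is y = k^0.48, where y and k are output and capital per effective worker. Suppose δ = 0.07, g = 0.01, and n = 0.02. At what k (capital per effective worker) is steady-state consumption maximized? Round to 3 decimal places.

n + g + δ = 0.02 + 0.01 + 0.07 = 0.1.
Maximizing c = f(k) − (n+g+δ)·k gives f'(k) = n+g+δ, i.e. 0.48·k^(0.48−1) = 0.1, so k_gold = (0.48/0.1)^(1/0.52) ≈ 20.4211.

k_gold ≈ 20.421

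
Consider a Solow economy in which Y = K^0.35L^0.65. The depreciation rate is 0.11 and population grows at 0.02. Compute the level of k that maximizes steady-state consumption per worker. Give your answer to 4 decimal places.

Capital per worker breaks even when investment replaces (n + δ)·k; here n + δ = 0.13.
Golden rule sets MPK = n+δ: 0.35·k^(0.35−1) = 0.13, so k_gold = (0.35/0.13)^(1/0.65) ≈ 4.5891.

k_gold ≈ 4.5891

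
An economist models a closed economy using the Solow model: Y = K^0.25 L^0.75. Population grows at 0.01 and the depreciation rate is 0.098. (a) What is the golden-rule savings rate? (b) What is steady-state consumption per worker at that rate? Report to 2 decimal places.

The effective depreciation rate is n + δ = 0.01 + 0.098 = 0.108.
For Cobb-Douglas, s_gold equals capital's share: s_gold = 0.25.
Golden rule sets MPK = n+δ: 0.25·k^(0.25−1) = 0.108, so k_gold = (0.25/0.108)^(1/0.75) ≈ 3.0621.
y_gold = 3.0621^0.25 ≈ 1.3228; c_gold = (1−0.25)·y_gold ≈ 0.9921.

(a) s_gold = 0.25; (b) c_gold ≈ 0.99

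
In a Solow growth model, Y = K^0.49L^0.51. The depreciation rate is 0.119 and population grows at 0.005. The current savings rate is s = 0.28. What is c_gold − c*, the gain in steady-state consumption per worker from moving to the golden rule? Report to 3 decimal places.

Break-even investment rate: n + δ = 0.005 + 0.119 = 0.124.
Current steady state (s = 0.28): k* = (0.28/0.124)^(1/0.51) ≈ 4.9386, y* = 4.9386^0.49 ≈ 2.1871, c* = (1−0.28)·2.1871 ≈ 1.5747.
Maximizing c = f(k) − (n+δ)·k gives f'(k) = n+δ, i.e. 0.49·k^(0.49−1) = 0.124, so k_gold = (0.49/0.124)^(1/0.51) ≈ 14.7961.
y_gold = 14.7961^0.49 ≈ 3.7443, c_gold = y_gold − 0.124·k_gold ≈ 1.9096.
Gain: Δc = 1.9096 − 1.5747 ≈ 0.3349.

Δc ≈ 0.335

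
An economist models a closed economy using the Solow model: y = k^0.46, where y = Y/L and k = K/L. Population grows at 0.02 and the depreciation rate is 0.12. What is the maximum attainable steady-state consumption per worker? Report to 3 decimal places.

c_gold ≈ 1.488

Break-even investment rate: n + δ = 0.02 + 0.12 = 0.14.
At the golden rule the marginal product of capital equals n+δ: 0.46·k^(0.46−1) = 0.14. Solving, k_gold = (0.46/0.14)^(1/0.54) ≈ 9.0515.
y_gold = 9.0515^0.46 ≈ 2.7548.
c_gold = y_gold − (n+δ)·k_gold = 2.7548 − 0.14·9.0515 ≈ 1.4876.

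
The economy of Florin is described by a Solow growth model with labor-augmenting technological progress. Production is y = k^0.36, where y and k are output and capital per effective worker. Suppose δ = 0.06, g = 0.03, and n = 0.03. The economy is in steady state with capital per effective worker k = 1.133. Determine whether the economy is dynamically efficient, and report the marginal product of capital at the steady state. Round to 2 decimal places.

dynamically efficient; MPK ≈ 0.33

Capital per effective worker breaks even when investment replaces (n + g + δ)·k; here n + g + δ = 0.12.
MPK = 0.36·k^(0.36−1) = 0.36·1.133^(-0.64) ≈ 0.3323.
MPK > 0.12, so the economy is dynamically efficient (under-saving).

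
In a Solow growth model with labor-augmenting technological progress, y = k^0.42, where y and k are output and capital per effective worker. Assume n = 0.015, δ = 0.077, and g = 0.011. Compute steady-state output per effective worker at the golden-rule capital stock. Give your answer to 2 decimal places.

Capital per effective worker breaks even when investment replaces (n + g + δ)·k; here n + g + δ = 0.103.
Setting f'(k) = n+g+δ gives 0.42·k^(0.42−1) = 0.103, hence k_gold = (0.42/0.103)^(1/0.58) ≈ 11.2833.
Output: y_gold = k_gold^0.42 = 11.2833^0.42 ≈ 2.7671.

y_gold ≈ 2.77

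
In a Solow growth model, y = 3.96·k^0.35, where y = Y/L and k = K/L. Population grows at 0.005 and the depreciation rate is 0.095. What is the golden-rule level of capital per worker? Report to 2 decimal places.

k_gold ≈ 57.09

n + δ = 0.005 + 0.095 = 0.1.
Setting f'(k) = n+δ gives 0.35·3.96·k^(0.35−1) = 0.1, hence k_gold = (0.35·3.96/0.1)^(1/0.65) ≈ 57.0898.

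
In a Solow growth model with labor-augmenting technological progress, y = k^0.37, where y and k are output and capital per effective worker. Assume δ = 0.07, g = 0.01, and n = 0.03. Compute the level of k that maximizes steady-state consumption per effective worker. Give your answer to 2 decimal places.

k_gold ≈ 6.86

Break-even investment rate: n + g + δ = 0.03 + 0.01 + 0.07 = 0.11.
Golden rule sets MPK = n+g+δ: 0.37·k^(0.37−1) = 0.11, so k_gold = (0.37/0.11)^(1/0.63) ≈ 6.8581.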